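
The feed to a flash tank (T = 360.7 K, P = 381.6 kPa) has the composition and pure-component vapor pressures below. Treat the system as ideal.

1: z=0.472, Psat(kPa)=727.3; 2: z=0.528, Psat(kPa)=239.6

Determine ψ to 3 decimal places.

Raoult's law: Kᵢ = Pᵢˢᵃᵗ/P = Pᵢˢᵃᵗ/381.6.
  K_1 = 727.3/381.6 = 1.90592, K_2 = 239.6/381.6 = 0.62788
Let ψ = V/F and solve Σ zᵢ(Kᵢ−1)/(1+ψ(Kᵢ−1)) = 0.
Feasibility: ΣzᵢKᵢ = 1.231, Σzᵢ/Kᵢ = 1.089 — both > 1, two phases present.
Iterate (Newton) starting at ψ = 0.49:
  ψ = 0.490: g = 0.0558, g' = -0.295 → ψ = 0.679
  ψ = 0.679: g = 0.0018, g' = -0.279 → ψ = 0.686
Converged at ψ = 0.686.

ψ = 0.686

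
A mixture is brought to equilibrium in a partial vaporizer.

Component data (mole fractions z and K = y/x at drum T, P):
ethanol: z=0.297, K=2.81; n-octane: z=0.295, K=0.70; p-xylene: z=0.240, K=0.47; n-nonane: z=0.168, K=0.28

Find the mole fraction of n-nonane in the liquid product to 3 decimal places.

Material balance + equilibrium reduce to Σ zᵢ(Kᵢ−1)/(1+ψ(Kᵢ−1)) = 0.
Check two-phase: ΣzᵢKᵢ = 1.201 > 1 and Σzᵢ/Kᵢ = 1.638 > 1, so g(0) = 0.201 > 0 and g(1) = -0.638 < 0.
Iterate (Newton) starting at ψ = 0.44:
  ψ = 0.440: g = -0.1456, g' = -0.638 → ψ = 0.212
  ψ = 0.212: g = 0.0081, g' = -0.746 → ψ = 0.223
Converged at ψ = 0.223.
Compositions from xᵢ = zᵢ/(1+ψ(Kᵢ−1)), yᵢ = Kᵢxᵢ:
  ethanol: x = 0.212, y = 0.595
  n-octane: x = 0.316, y = 0.221
  p-xylene: x = 0.272, y = 0.128
  n-nonane: x = 0.200, y = 0.056

x_n-nonane = 0.200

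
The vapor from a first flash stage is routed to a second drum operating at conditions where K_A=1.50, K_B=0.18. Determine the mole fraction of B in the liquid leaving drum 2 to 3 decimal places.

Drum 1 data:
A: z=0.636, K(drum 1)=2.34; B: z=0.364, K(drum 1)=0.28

Drum 1:
Newton iteration, ψ₁⁰ = 0.5:
  ψ₁ = 0.500: g = 0.1008, g' = -0.870 → ψ₁ = 0.616
  ψ₁ = 0.616: g = -0.0040, g' = -0.952 → ψ₁ = 0.612
Converged at ψ₁ = 0.612.
Drum-1 compositions:
  A: x = 0.350, y = 0.818
  B: x = 0.650, y = 0.182
Drum-2 feed = drum-1 vapor: z₂ = (0.8179, 0.1821).
Drum 2:
Material balance + equilibrium reduce to Σ zᵢ(Kᵢ−1)/(1+ψ₂(Kᵢ−1)) = 0.
Feasibility: ΣzᵢKᵢ = 1.260, Σzᵢ/Kᵢ = 1.557 — both > 1, two phases present.
Binary case is linear: z₁(K₁−1)(1+ψ₂(K₂−1)) + z₂(K₂−1)(1+ψ₂(K₁−1)) = 0
⇒ ψ₂ = [z₁(K₁−1)+z₂(K₂−1)] / [−(K₁−1)(K₂−1)] = 0.2596/0.4100 = 0.633
  A: x = 0.621, y = 0.932
  B: x = 0.379, y = 0.068

x_B (drum 2) = 0.379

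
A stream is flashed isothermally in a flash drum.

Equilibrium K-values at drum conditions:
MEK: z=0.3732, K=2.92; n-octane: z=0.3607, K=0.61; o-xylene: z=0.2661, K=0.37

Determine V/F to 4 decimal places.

Material balance + equilibrium reduce to Σ zᵢ(Kᵢ−1)/(1+V/F(Kᵢ−1)) = 0.
Feasibility: ΣzᵢKᵢ = 1.4082, Σzᵢ/Kᵢ = 1.4383 — both > 1, two phases present.
Iterate (Newton) starting at V/F = 0.57:
  V/F = 0.5700: g = -0.10033, g' = -0.6615 → V/F = 0.4183
  V/F = 0.4183: g = 0.00165, g' = -0.6962 → V/F = 0.4207
Converged at V/F = 0.4207.

V/F = 0.4207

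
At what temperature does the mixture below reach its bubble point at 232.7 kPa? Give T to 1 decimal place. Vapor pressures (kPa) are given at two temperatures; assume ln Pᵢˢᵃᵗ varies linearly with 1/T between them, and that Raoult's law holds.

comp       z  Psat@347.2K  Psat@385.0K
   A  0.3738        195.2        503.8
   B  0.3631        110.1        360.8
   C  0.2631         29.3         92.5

T = 370.1 K

Bubble-point temperature: ΣzᵢPᵢˢᵃᵗ(T) = P. Interpolate ln Pᵢˢᵃᵗ = aᵢ + bᵢ/T.
  T = 347.2 K: ΣzᵢPᵢˢᵃᵗ = 120.65 kPa
  T = 385.0 K: ΣzᵢPᵢˢᵃᵗ = 343.66 kPa
  T = 366.1 K: ΣzᵢPᵢˢᵃᵗ = 208.86 kPa
  T = 375.6 K: ΣzᵢPᵢˢᵃᵗ = 269.85 kPa
  T = 370.9 K: ΣzᵢPᵢˢᵃᵗ = 238.09 kPa
  T = 368.5 K: ΣzᵢPᵢˢᵃᵗ = 223.08 kPa
  T = 369.7 K: ΣzᵢPᵢˢᵃᵗ = 230.49 kPa
  T = 370.3 K: ΣzᵢPᵢˢᵃᵗ = 234.26 kPa
Interpolating between 369.7 K and 370.3 K gives T ≈ 370.1 K.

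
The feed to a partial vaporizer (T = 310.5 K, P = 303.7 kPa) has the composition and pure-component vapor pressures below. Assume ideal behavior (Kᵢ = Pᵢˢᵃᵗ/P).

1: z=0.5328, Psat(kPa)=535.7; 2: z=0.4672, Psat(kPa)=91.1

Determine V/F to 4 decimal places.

V/F = 0.1495

Raoult's law: Kᵢ = Pᵢˢᵃᵗ/P = Pᵢˢᵃᵗ/303.7.
  K_1 = 535.7/303.7 = 1.763912, K_2 = 91.1/303.7 = 0.299967
Material balance + equilibrium reduce to Σ zᵢ(Kᵢ−1)/(1+V/F(Kᵢ−1)) = 0.
Feasibility: ΣzᵢKᵢ = 1.0800, Σzᵢ/Kᵢ = 1.8596 — both > 1, two phases present.
Iterate (Newton) starting at V/F = 0.5:
  V/F = 0.5000: g = -0.20866, g' = -0.7047 → V/F = 0.2039
  V/F = 0.2039: g = -0.02936, g' = -0.5443 → V/F = 0.1500
  V/F = 0.1500: g = -0.00024, g' = -0.5361 → V/F = 0.1495
Converged at V/F = 0.1495.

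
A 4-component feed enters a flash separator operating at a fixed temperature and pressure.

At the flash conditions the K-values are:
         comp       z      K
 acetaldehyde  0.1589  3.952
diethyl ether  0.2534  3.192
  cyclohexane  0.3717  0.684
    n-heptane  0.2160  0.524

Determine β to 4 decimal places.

β = 0.8380

Rachford–Rice: g(β) = Σ zᵢ(Kᵢ−1)/(1+β(Kᵢ−1)) = 0.
Check two-phase: ΣzᵢKᵢ = 1.8043 > 1 and Σzᵢ/Kᵢ = 1.0752 > 1, so g(0) = 0.8043 > 0 and g(1) = -0.0752 < 0.
Newton iteration, β⁰ = 0.5:
  β = 0.5000: g = 0.18003, g' = -0.6397 → β = 0.7814
  β = 0.7814: g = 0.02691, g' = -0.4816 → β = 0.8373
  β = 0.8373: g = 0.00034, g' = -0.4703 → β = 0.8380
Converged at β = 0.8380.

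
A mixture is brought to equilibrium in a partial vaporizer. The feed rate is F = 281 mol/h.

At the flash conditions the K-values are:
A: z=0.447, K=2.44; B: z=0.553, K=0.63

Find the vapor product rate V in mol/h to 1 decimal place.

V = 231.6 mol/h

Rachford–Rice: g(ψ) = Σ zᵢ(Kᵢ−1)/(1+ψ(Kᵢ−1)) = 0.
g(0) = ΣzᵢKᵢ − 1 = 0.439 and g(1) = 1 − Σzᵢ/Kᵢ = -0.061, so a root lies in (0, 1).
Newton iteration, ψ⁰ = 0.5:
  ψ = 0.500: g = 0.1232, g' = -0.427 → ψ = 0.788
  ψ = 0.788: g = 0.0126, g' = -0.354 → ψ = 0.824
Converged at ψ = 0.824.
Then V = ψ·F = 0.8241·281 = 231.6 mol/h and L = F − V = 49.4 mol/h.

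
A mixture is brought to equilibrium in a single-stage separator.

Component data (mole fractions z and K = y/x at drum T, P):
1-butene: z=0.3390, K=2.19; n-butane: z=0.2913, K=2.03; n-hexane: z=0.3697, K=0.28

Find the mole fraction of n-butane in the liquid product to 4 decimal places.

x_n-butane = 0.1868

Let β = V/F and solve Σ zᵢ(Kᵢ−1)/(1+β(Kᵢ−1)) = 0.
Feasibility: ΣzᵢKᵢ = 1.4373, Σzᵢ/Kᵢ = 1.6186 — both > 1, two phases present.
Iterate (Newton) starting at β = 0.31:
  β = 0.3100: g = 0.17945, g' = -0.7513 → β = 0.5488
  β = 0.5488: g = -0.00438, g' = -0.8257 → β = 0.5435
Converged at β = 0.5435.
Compositions from xᵢ = zᵢ/(1+β(Kᵢ−1)), yᵢ = Kᵢxᵢ:
  1-butene: x = 0.2059, y = 0.4508
  n-butane: x = 0.1868, y = 0.3791
  n-hexane: x = 0.6074, y = 0.1701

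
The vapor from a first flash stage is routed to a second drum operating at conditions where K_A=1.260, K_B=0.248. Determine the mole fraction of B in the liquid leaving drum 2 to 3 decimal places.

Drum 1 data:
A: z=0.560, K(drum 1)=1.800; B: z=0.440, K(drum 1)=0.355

Drum 1:
Material balance + equilibrium reduce to Σ zᵢ(Kᵢ−1)/(1+ψ₁(Kᵢ−1)) = 0.
g(0) = ΣzᵢKᵢ − 1 = 0.164 and g(1) = 1 − Σzᵢ/Kᵢ = -0.551, so a root lies in (0, 1).
Newton iteration, ψ₁⁰ = 0.5:
  ψ₁ = 0.500: g = -0.0989, g' = -0.582 → ψ₁ = 0.330
  ψ₁ = 0.330: g = -0.0061, g' = -0.520 → ψ₁ = 0.318
Converged at ψ₁ = 0.318.
Drum-1 compositions:
  A: x = 0.446, y = 0.803
  B: x = 0.554, y = 0.197
Drum-2 feed = drum-1 vapor: z₂ = (0.8035, 0.1965).
Drum 2:
Let ψ₂ = V/F and solve Σ zᵢ(Kᵢ−1)/(1+ψ₂(Kᵢ−1)) = 0.
Check two-phase: ΣzᵢKᵢ = 1.061 > 1 and Σzᵢ/Kᵢ = 1.430 > 1, so g(0) = 0.061 > 0 and g(1) = -0.430 < 0.
Binary case is linear: z₁(K₁−1)(1+ψ₂(K₂−1)) + z₂(K₂−1)(1+ψ₂(K₁−1)) = 0
⇒ ψ₂ = [z₁(K₁−1)+z₂(K₂−1)] / [−(K₁−1)(K₂−1)] = 0.0611/0.1955 = 0.313
  A: x = 0.743, y = 0.936
  B: x = 0.257, y = 0.064

x_B (drum 2) = 0.257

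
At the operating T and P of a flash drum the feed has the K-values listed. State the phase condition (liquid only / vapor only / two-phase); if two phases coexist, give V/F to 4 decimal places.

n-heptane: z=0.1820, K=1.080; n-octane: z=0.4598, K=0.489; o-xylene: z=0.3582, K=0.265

ΣzᵢKᵢ = 0.5163; Σzᵢ/Kᵢ = 2.4605.
Since ΣzᵢKᵢ < 1 the mixture is below its bubble point — single liquid phase.

liquid only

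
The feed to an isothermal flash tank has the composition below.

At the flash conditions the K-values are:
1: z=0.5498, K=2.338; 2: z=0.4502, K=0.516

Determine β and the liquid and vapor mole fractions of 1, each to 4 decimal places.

Rachford–Rice: g(β) = Σ zᵢ(Kᵢ−1)/(1+β(Kᵢ−1)) = 0.
Feasibility: ΣzᵢKᵢ = 1.5177, Σzᵢ/Kᵢ = 1.1076 — both > 1, two phases present.
Binary case is linear: z₁(K₁−1)(1+β(K₂−1)) + z₂(K₂−1)(1+β(K₁−1)) = 0
⇒ β = [z₁(K₁−1)+z₂(K₂−1)] / [−(K₁−1)(K₂−1)] = 0.51774/0.64759 = 0.7995
Compositions from xᵢ = zᵢ/(1+β(Kᵢ−1)), yᵢ = Kᵢxᵢ:
  1: x = 0.2656, y = 0.6211
  2: x = 0.7344, y = 0.3789

β = 0.7995, x_1 = 0.2656, y_1 = 0.6211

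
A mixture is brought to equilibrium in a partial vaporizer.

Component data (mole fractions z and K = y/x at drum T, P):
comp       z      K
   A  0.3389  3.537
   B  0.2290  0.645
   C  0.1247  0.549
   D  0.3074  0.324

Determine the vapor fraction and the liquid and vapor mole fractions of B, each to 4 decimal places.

Material balance + equilibrium reduce to Σ zᵢ(Kᵢ−1)/(1+ψ(Kᵢ−1)) = 0.
g(0) = ΣzᵢKᵢ − 1 = 0.5145 and g(1) = 1 − Σzᵢ/Kᵢ = -0.6268, so a root lies in (0, 1).
Newton iteration, ψ⁰ = 0.41:
  ψ = 0.4100: g = -0.03019, g' = -0.8706 → ψ = 0.3753
  ψ = 0.3753: g = 0.00048, g' = -0.8998 → ψ = 0.3759
Converged at ψ = 0.3759.
Compositions from xᵢ = zᵢ/(1+ψ(Kᵢ−1)), yᵢ = Kᵢxᵢ:
  A: x = 0.1735, y = 0.6136
  B: x = 0.2643, y = 0.1704
  C: x = 0.1502, y = 0.0824
  D: x = 0.4121, y = 0.1335

ψ = 0.3759, x_B = 0.2643, y_B = 0.1704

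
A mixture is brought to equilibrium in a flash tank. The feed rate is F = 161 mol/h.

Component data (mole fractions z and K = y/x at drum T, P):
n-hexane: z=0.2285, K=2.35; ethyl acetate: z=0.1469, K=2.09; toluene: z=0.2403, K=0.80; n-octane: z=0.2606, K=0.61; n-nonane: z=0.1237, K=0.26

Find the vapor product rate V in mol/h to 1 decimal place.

V = 67.6 mol/h

Material balance + equilibrium reduce to Σ zᵢ(Kᵢ−1)/(1+V/F(Kᵢ−1)) = 0.
Check two-phase: ΣzᵢKᵢ = 1.2274 > 1 and Σzᵢ/Kᵢ = 1.3709 > 1, so g(0) = 0.2274 > 0 and g(1) = -0.3709 < 0.
Newton iteration, V/F⁰ = 0.5:
  V/F = 0.5000: g = -0.03715, g' = -0.4652 → V/F = 0.4202
  V/F = 0.4202: g = -0.00020, g' = -0.4625 → V/F = 0.4197
Converged at V/F = 0.4197.
Then V = V/F·F = 0.4197·161 = 67.6 mol/h and L = F − V = 93.4 mol/h.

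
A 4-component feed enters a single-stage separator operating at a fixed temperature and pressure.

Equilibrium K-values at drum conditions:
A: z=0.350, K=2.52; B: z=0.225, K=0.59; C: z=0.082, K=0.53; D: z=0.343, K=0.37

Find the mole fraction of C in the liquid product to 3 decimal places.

Let β = V/F and solve Σ zᵢ(Kᵢ−1)/(1+β(Kᵢ−1)) = 0.
Check two-phase: ΣzᵢKᵢ = 1.185 > 1 and Σzᵢ/Kᵢ = 1.602 > 1, so g(0) = 0.185 > 0 and g(1) = -0.602 < 0.
Newton iteration, β⁰ = 0.56:
  β = 0.560: g = -0.2186, g' = -0.658 → β = 0.228
  β = 0.228: g = -0.0021, g' = -0.700 → β = 0.225
Converged at β = 0.225.
Compositions from xᵢ = zᵢ/(1+β(Kᵢ−1)), yᵢ = Kᵢxᵢ:
  A: x = 0.261, y = 0.657
  B: x = 0.248, y = 0.146
  C: x = 0.092, y = 0.049
  D: x = 0.400, y = 0.148

x_C = 0.092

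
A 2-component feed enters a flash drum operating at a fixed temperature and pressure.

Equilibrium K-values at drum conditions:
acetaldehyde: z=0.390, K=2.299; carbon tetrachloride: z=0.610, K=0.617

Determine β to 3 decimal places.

Binary case is linear: z₁(K₁−1)(1+β(K₂−1)) + z₂(K₂−1)(1+β(K₁−1)) = 0
⇒ β = [z₁(K₁−1)+z₂(K₂−1)] / [−(K₁−1)(K₂−1)] = 0.2730/0.4975 = 0.549

β = 0.549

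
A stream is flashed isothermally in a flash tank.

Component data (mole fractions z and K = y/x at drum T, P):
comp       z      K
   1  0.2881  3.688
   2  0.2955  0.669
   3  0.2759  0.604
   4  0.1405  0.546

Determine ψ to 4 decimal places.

Newton–Raphson from ψ = 0.5:
  ψ = 0.5000: g = -0.00558, g' = -0.5411 → ψ = 0.4897
  ψ = 0.4897: g = 0.00004, g' = -0.5486 → ψ = 0.4898
Converged at ψ = 0.4898.

ψ = 0.4898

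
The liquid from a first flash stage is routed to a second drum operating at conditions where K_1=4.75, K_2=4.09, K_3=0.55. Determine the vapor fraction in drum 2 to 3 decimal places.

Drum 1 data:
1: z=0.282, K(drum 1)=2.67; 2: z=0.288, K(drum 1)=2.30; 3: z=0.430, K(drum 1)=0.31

V/F (drum 2) = 0.507

Drum 1:
Iterate (Newton) starting at ψ₁ = 0.47:
  ψ₁ = 0.470: g = 0.0571, g' = -0.883 → ψ₁ = 0.535
  ψ₁ = 0.535: g = -0.0005, g' = -0.903 → ψ₁ = 0.534
Converged at ψ₁ = 0.534.
Drum-1 compositions:
  1: x = 0.149, y = 0.398
  2: x = 0.170, y = 0.391
  3: x = 0.681, y = 0.211
Drum-2 feed = drum-1 liquid: z₂ = (0.1490, 0.1700, 0.6810).
Drum 2:
Material balance + equilibrium reduce to Σ zᵢ(Kᵢ−1)/(1+ψ₂(Kᵢ−1)) = 0.
g(0) = ΣzᵢKᵢ − 1 = 0.778 and g(1) = 1 − Σzᵢ/Kᵢ = -0.311, so a root lies in (0, 1).
Newton–Raphson from ψ₂ = 0.5:
  ψ₂ = 0.500: g = 0.0054, g' = -0.734 → ψ₂ = 0.507
Converged at ψ₂ = 0.507.
  1: x = 0.051, y = 0.244
  2: x = 0.066, y = 0.271
  3: x = 0.882, y = 0.485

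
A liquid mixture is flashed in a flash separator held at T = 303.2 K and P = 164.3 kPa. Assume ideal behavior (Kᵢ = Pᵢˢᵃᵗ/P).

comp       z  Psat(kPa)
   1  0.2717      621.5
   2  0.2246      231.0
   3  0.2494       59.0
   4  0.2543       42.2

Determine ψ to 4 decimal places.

Raoult's law: Kᵢ = Pᵢˢᵃᵗ/P = Pᵢˢᵃᵗ/164.3.
  K_1 = 621.5/164.3 = 3.782715, K_2 = 231.0/164.3 = 1.405965, K_3 = 59.0/164.3 = 0.359099, K_4 = 42.2/164.3 = 0.256847
Let ψ = V/F and solve Σ zᵢ(Kᵢ−1)/(1+ψ(Kᵢ−1)) = 0.
g(0) = ΣzᵢKᵢ − 1 = 0.4984 and g(1) = 1 − Σzᵢ/Kᵢ = -0.9162, so a root lies in (0, 1).
Newton iteration, ψ⁰ = 0.46:
  ψ = 0.4600: g = -0.10538, g' = -0.9612 → ψ = 0.3504
  ψ = 0.3504: g = 0.00100, g' = -0.9949 → ψ = 0.3514
Converged at ψ = 0.3514.

ψ = 0.3514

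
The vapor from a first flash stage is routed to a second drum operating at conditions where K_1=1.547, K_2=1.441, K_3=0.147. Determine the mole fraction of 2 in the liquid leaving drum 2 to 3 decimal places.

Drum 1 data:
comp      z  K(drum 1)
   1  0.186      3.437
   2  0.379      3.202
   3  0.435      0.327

Drum 1:
Let ψ₁ = V/F and solve Σ zᵢ(Kᵢ−1)/(1+ψ₁(Kᵢ−1)) = 0.
Check two-phase: ΣzᵢKᵢ = 1.995 > 1 and Σzᵢ/Kᵢ = 1.503 > 1, so g(0) = 0.995 > 0 and g(1) = -0.503 < 0.
Newton iteration, ψ₁⁰ = 0.5:
  ψ₁ = 0.500: g = 0.1603, g' = -1.088 → ψ₁ = 0.647
  ψ₁ = 0.647: g = 0.0012, g' = -1.097 → ψ₁ = 0.648
Converged at ψ₁ = 0.648.
Drum-1 compositions:
  1: x = 0.072, y = 0.248
  2: x = 0.156, y = 0.500
  3: x = 0.772, y = 0.252
Drum-2 feed = drum-1 vapor: z₂ = (0.2478, 0.4999, 0.2524).
Drum 2:
Material balance + equilibrium reduce to Σ zᵢ(Kᵢ−1)/(1+ψ₂(Kᵢ−1)) = 0.
g(0) = ΣzᵢKᵢ − 1 = 0.141 and g(1) = 1 − Σzᵢ/Kᵢ = -1.224, so a root lies in (0, 1).
Iterate (Newton) starting at ψ₂ = 0.5:
  ψ₂ = 0.500: g = -0.0883, g' = -0.669 → ψ₂ = 0.368
  ψ₂ = 0.368: g = -0.0113, g' = -0.513 → ψ₂ = 0.346
Converged at ψ₂ = 0.346.
  1: x = 0.208, y = 0.322
  2: x = 0.434, y = 0.625
  3: x = 0.358, y = 0.053

x_2 (drum 2) = 0.434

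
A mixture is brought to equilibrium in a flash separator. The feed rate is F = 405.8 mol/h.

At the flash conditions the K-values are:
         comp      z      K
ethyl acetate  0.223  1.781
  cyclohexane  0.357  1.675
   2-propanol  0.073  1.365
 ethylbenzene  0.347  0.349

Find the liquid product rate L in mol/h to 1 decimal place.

L = 208.7 mol/h

Material balance + equilibrium reduce to Σ zᵢ(Kᵢ−1)/(1+β(Kᵢ−1)) = 0.
Check two-phase: ΣzᵢKᵢ = 1.216 > 1 and Σzᵢ/Kᵢ = 1.386 > 1, so g(0) = 0.216 > 0 and g(1) = -0.386 < 0.
Newton–Raphson from β = 0.7:
  β = 0.700: g = -0.1175, g' = -0.634 → β = 0.515
  β = 0.515: g = -0.0142, g' = -0.498 → β = 0.486
Converged at β = 0.486.
Then V = β·F = 0.4858·405.8 = 197.1 mol/h and L = F − V = 208.7 mol/h.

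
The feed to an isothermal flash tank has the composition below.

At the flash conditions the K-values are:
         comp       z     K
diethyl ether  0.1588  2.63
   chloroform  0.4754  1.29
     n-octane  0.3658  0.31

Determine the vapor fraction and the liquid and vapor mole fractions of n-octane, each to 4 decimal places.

Material balance + equilibrium reduce to Σ zᵢ(Kᵢ−1)/(1+ψ(Kᵢ−1)) = 0.
Check two-phase: ΣzᵢKᵢ = 1.1443 > 1 and Σzᵢ/Kᵢ = 1.6089 > 1, so g(0) = 0.1443 > 0 and g(1) = -0.6089 < 0.
Iterate (Newton) starting at ψ = 0.5:
  ψ = 0.5000: g = -0.12233, g' = -0.5645 → ψ = 0.2833
  ψ = 0.2833: g = -0.00926, g' = -0.5007 → ψ = 0.2648
Converged at ψ = 0.2648.
Compositions from xᵢ = zᵢ/(1+ψ(Kᵢ−1)), yᵢ = Kᵢxᵢ:
  diethyl ether: x = 0.1109, y = 0.2917
  chloroform: x = 0.4415, y = 0.5695
  n-octane: x = 0.4476, y = 0.1388

ψ = 0.2648, x_n-octane = 0.4476, y_n-octane = 0.1388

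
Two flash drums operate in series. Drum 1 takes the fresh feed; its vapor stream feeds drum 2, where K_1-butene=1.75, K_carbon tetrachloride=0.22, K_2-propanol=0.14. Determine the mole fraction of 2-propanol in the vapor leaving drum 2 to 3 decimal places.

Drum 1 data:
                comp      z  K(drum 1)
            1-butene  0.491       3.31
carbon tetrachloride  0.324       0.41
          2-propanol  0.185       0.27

y_2-propanol (drum 2) = 0.021

Drum 1:
Newton–Raphson from ψ₁ = 0.5:
  ψ₁ = 0.500: g = 0.0425, g' = -1.036 → ψ₁ = 0.541
Converged at ψ₁ = 0.541.
Drum-1 compositions:
  1-butene: x = 0.218, y = 0.722
  carbon tetrachloride: x = 0.476, y = 0.195
  2-propanol: x = 0.306, y = 0.083
Drum-2 feed = drum-1 vapor: z₂ = (0.7223, 0.1951, 0.0826).
Drum 2:
Rachford–Rice: g(ψ₂) = Σ zᵢ(Kᵢ−1)/(1+ψ₂(Kᵢ−1)) = 0.
Check two-phase: ΣzᵢKᵢ = 1.318 > 1 and Σzᵢ/Kᵢ = 1.890 > 1, so g(0) = 0.318 > 0 and g(1) = -0.890 < 0.
Newton–Raphson from ψ₂ = 0.5:
  ψ₂ = 0.500: g = 0.0199, g' = -0.722 → ψ₂ = 0.528
  ψ₂ = 0.528: g = -0.0005, g' = -0.756 → ψ₂ = 0.527
Converged at ψ₂ = 0.527.
  1-butene: x = 0.518, y = 0.906
  carbon tetrachloride: x = 0.331, y = 0.073
  2-propanol: x = 0.151, y = 0.021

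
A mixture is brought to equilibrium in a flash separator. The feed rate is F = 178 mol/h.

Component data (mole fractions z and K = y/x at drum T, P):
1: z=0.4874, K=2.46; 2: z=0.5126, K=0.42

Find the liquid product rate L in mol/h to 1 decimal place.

Rachford–Rice: g(ψ) = Σ zᵢ(Kᵢ−1)/(1+ψ(Kᵢ−1)) = 0.
g(0) = ΣzᵢKᵢ − 1 = 0.4143 and g(1) = 1 − Σzᵢ/Kᵢ = -0.4186, so a root lies in (0, 1).
Iterate (Newton) starting at ψ = 0.32:
  ψ = 0.3200: g = 0.11994, g' = -0.7426 → ψ = 0.4815
  ψ = 0.4815: g = 0.00534, g' = -0.6902 → ψ = 0.4892
Converged at ψ = 0.4892.
Then V = ψ·F = 0.4892·178 = 87.1 mol/h and L = F − V = 90.9 mol/h.

L = 90.9 mol/h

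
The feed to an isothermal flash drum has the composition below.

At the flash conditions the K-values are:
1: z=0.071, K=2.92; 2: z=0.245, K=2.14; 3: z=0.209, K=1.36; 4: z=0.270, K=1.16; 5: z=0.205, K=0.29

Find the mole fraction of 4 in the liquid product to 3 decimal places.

x_4 = 0.241

Let ψ = V/F and solve Σ zᵢ(Kᵢ−1)/(1+ψ(Kᵢ−1)) = 0.
Check two-phase: ΣzᵢKᵢ = 1.389 > 1 and Σzᵢ/Kᵢ = 1.232 > 1, so g(0) = 0.389 > 0 and g(1) = -0.232 < 0.
Iterate (Newton) starting at ψ = 0.38:
  ψ = 0.380: g = 0.1813, g' = -0.463 → ψ = 0.771
  ψ = 0.771: g = -0.0207, g' = -0.660 → ψ = 0.740
  ψ = 0.740: g = -0.0007, g' = -0.619 → ψ = 0.739
Converged at ψ = 0.739.
Compositions from xᵢ = zᵢ/(1+ψ(Kᵢ−1)), yᵢ = Kᵢxᵢ:
  1: x = 0.029, y = 0.086
  2: x = 0.133, y = 0.285
  3: x = 0.165, y = 0.225
  4: x = 0.241, y = 0.280
  5: x = 0.431, y = 0.125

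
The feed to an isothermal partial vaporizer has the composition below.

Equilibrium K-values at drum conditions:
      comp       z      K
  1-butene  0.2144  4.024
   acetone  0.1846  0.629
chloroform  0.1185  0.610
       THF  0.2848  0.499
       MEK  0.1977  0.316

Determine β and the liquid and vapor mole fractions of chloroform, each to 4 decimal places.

Iterate (Newton) starting at β = 0.46:
  β = 0.4600: g = -0.25047, g' = -0.7243 → β = 0.1142
  β = 0.1142: g = 0.06403, g' = -1.3200 → β = 0.1627
  β = 0.1627: g = 0.00482, g' = -1.1320 → β = 0.1669
  β = 0.1669: g = 0.00003, g' = -1.1183 → β = 0.1670
Converged at β = 0.1670.
Compositions from xᵢ = zᵢ/(1+β(Kᵢ−1)), yᵢ = Kᵢxᵢ:
  1-butene: x = 0.1425, y = 0.5733
  acetone: x = 0.1968, y = 0.1238
  chloroform: x = 0.1268, y = 0.0773
  THF: x = 0.3108, y = 0.1551
  MEK: x = 0.2232, y = 0.0705

β = 0.1670, x_chloroform = 0.1268, y_chloroform = 0.0773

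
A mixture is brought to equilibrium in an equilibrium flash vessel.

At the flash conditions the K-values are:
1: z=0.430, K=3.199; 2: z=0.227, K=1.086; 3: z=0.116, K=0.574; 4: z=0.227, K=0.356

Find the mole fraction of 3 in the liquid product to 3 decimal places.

x_3 = 0.174

Material balance + equilibrium reduce to Σ zᵢ(Kᵢ−1)/(1+ψ(Kᵢ−1)) = 0.
Check two-phase: ΣzᵢKᵢ = 1.769 > 1 and Σzᵢ/Kᵢ = 1.183 > 1, so g(0) = 0.769 > 0 and g(1) = -0.183 < 0.
Newton–Raphson from ψ = 0.5:
  ψ = 0.500: g = 0.1907, g' = -0.712 → ψ = 0.768
  ψ = 0.768: g = 0.0074, g' = -0.704 → ψ = 0.778
Converged at ψ = 0.778.
Compositions from xᵢ = zᵢ/(1+ψ(Kᵢ−1)), yᵢ = Kᵢxᵢ:
  1: x = 0.159, y = 0.507
  2: x = 0.213, y = 0.231
  3: x = 0.174, y = 0.100
  4: x = 0.455, y = 0.162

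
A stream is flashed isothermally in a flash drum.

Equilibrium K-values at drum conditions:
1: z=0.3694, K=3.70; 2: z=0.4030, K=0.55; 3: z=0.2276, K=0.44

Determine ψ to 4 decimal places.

ψ = 0.5177

Material balance + equilibrium reduce to Σ zᵢ(Kᵢ−1)/(1+ψ(Kᵢ−1)) = 0.
Feasibility: ΣzᵢKᵢ = 1.6886, Σzᵢ/Kᵢ = 1.3498 — both > 1, two phases present.
Newton iteration, ψ⁰ = 0.5:
  ψ = 0.5000: g = 0.01339, g' = -0.7612 → ψ = 0.5176
  ψ = 0.5176: g = 0.00011, g' = -0.7487 → ψ = 0.5177
Converged at ψ = 0.5177.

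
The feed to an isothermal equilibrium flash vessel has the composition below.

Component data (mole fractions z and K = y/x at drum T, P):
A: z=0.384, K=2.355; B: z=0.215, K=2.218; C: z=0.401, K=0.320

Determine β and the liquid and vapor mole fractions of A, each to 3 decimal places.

β = 0.573, x_A = 0.216, y_A = 0.509

Iterate (Newton) starting at β = 0.5:
  β = 0.500: g = 0.0598, g' = -0.799 → β = 0.575
  β = 0.575: g = -0.0011, g' = -0.833 → β = 0.573
Converged at β = 0.573.
Compositions from xᵢ = zᵢ/(1+β(Kᵢ−1)), yᵢ = Kᵢxᵢ:
  A: x = 0.216, y = 0.509
  B: x = 0.127, y = 0.281
  C: x = 0.657, y = 0.210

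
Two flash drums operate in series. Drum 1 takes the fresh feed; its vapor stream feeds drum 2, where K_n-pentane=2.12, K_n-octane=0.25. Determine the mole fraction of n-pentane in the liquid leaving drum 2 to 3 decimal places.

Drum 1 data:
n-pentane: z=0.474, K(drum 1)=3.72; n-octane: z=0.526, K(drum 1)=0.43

x_n-pentane (drum 2) = 0.401

Drum 1:
Binary case is linear: z₁(K₁−1)(1+ψ₁(K₂−1)) + z₂(K₂−1)(1+ψ₁(K₁−1)) = 0
⇒ ψ₁ = [z₁(K₁−1)+z₂(K₂−1)] / [−(K₁−1)(K₂−1)] = 0.9895/1.5504 = 0.638
Drum-1 compositions:
  n-pentane: x = 0.173, y = 0.644
  n-octane: x = 0.827, y = 0.356
Drum-2 feed = drum-1 vapor: z₂ = (0.6445, 0.3555).
Drum 2:
Newton iteration, ψ₂⁰ = 0.32:
  ψ₂ = 0.320: g = 0.1806, g' = -0.784 → ψ₂ = 0.550
  ψ₂ = 0.550: g = -0.0073, g' = -0.889 → ψ₂ = 0.542
Converged at ψ₂ = 0.542.
  n-pentane: x = 0.401, y = 0.850
  n-octane: x = 0.599, y = 0.150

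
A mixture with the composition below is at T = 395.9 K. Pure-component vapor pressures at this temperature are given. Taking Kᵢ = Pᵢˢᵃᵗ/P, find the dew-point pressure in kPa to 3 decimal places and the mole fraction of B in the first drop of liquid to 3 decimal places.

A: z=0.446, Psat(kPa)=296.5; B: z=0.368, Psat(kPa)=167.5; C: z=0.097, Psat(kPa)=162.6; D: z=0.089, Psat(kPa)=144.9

At the dew point ψ → 1, so Σzᵢ/Kᵢ = 1 with Kᵢ = Pᵢˢᵃᵗ/P ⇒ 1/P = Σzᵢ/Pᵢˢᵃᵗ.
1/P = 0.446/296.5 + 0.368/167.5 + 0.097/162.6 + 0.089/144.9 = 0.004912 ⇒ P = 203.583 kPa
xᵢ = zᵢP/Pᵢˢᵃᵗ ⇒ x_B = 0.368·203.583/167.5 = 0.447

Pdew = 203.583 kPa, x_B = 0.447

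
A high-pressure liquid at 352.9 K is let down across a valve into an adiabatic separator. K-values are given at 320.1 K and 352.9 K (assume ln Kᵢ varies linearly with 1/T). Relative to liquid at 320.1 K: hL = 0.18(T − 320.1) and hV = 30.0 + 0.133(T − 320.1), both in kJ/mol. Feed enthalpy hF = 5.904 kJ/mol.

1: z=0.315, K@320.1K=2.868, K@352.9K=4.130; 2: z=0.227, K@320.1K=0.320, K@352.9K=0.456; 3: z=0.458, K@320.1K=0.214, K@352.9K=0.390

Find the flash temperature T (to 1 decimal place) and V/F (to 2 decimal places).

T = 330.2 K, V/F = 0.14

Adiabatic flash: solve Rachford–Rice at each trial T, then check hF = ψ·hV(T) + (1−ψ)·hL(T).
  T = 320.1 K: K = (2.868, 0.320, 0.214), RR gives ψ = 0.053, H_out = 1.582 kJ/mol
  T = 352.9 K: K = (4.130, 0.456, 0.390), RR gives ψ = 0.316, H_out = 14.908 kJ/mol
  T = 336.5 K: K = (3.472, 0.385, 0.293), RR gives ψ = 0.188, H_out = 8.459 kJ/mol
  T = 328.3 K: K = (3.163, 0.352, 0.251), RR gives ψ = 0.124, H_out = 5.136 kJ/mol
  T = 332.4 K: K = (3.316, 0.368, 0.272), RR gives ψ = 0.156, H_out = 6.818 kJ/mol
  T = 330.4 K: K = (3.241, 0.360, 0.262), RR gives ψ = 0.141, H_out = 6.003 kJ/mol
Linear interpolation between T = 328.3 (H_out = 5.136) and T = 330.4 (H_out = 6.003) on hF = 5.904 gives T ≈ 330.2 K, at which ψ = 0.14.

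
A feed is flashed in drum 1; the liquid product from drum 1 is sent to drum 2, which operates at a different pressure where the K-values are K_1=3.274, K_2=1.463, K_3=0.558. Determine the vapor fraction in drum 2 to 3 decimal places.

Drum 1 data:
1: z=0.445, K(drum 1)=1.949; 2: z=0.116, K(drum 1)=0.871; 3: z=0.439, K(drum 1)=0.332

Drum 1:
Rachford–Rice: g(ψ₁) = Σ zᵢ(Kᵢ−1)/(1+ψ₁(Kᵢ−1)) = 0.
Feasibility: ΣzᵢKᵢ = 1.114, Σzᵢ/Kᵢ = 1.684 — both > 1, two phases present.
Newton–Raphson from ψ₁ = 0.52:
  ψ₁ = 0.520: g = -0.1826, g' = -0.642 → ψ₁ = 0.235
  ψ₁ = 0.235: g = -0.0183, g' = -0.546 → ψ₁ = 0.202
Converged at ψ₁ = 0.202.
Drum-1 compositions:
  1: x = 0.373, y = 0.728
  2: x = 0.119, y = 0.104
  3: x = 0.507, y = 0.168
Drum-2 feed = drum-1 liquid: z₂ = (0.3734, 0.1191, 0.5075).
Drum 2:
Let ψ₂ = V/F and solve Σ zᵢ(Kᵢ−1)/(1+ψ₂(Kᵢ−1)) = 0.
g(0) = ΣzᵢKᵢ − 1 = 0.680 and g(1) = 1 − Σzᵢ/Kᵢ = -0.105, so a root lies in (0, 1).
Iterate (Newton) starting at ψ₂ = 0.68:
  ψ₂ = 0.680: g = 0.0547, g' = -0.515 → ψ₂ = 0.786
  ψ₂ = 0.786: g = 0.0012, g' = -0.495 → ψ₂ = 0.789
Converged at ψ₂ = 0.789.
  1: x = 0.134, y = 0.438
  2: x = 0.087, y = 0.128
  3: x = 0.779, y = 0.435

V/F (drum 2) = 0.789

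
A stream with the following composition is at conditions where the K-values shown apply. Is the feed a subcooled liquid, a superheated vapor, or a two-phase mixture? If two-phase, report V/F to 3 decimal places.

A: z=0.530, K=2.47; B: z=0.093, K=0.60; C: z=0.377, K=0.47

two-phase, V/F = 0.725

ΣzᵢKᵢ = 1.542; Σzᵢ/Kᵢ = 1.172.
Both exceed 1, so a two-phase solution exists.
Material balance + equilibrium reduce to Σ zᵢ(Kᵢ−1)/(1+ψ(Kᵢ−1)) = 0.
Newton iteration, ψ⁰ = 0.5:
  ψ = 0.500: g = 0.1307, g' = -0.600 → ψ = 0.718
  ψ = 0.718: g = 0.0043, g' = -0.576 → ψ = 0.725
Converged at ψ = 0.725.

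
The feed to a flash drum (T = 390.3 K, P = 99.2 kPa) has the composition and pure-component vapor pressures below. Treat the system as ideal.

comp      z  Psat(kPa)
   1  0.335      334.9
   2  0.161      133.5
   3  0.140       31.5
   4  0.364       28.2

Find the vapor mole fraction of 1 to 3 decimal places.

y_1 = 0.609

Raoult's law: Kᵢ = Pᵢˢᵃᵗ/P = Pᵢˢᵃᵗ/99.2.
  K_1 = 334.9/99.2 = 3.37601, K_2 = 133.5/99.2 = 1.34577, K_3 = 31.5/99.2 = 0.31754, K_4 = 28.2/99.2 = 0.28427
Rachford–Rice: g(ψ) = Σ zᵢ(Kᵢ−1)/(1+ψ(Kᵢ−1)) = 0.
g(0) = ΣzᵢKᵢ − 1 = 0.496 and g(1) = 1 − Σzᵢ/Kᵢ = -0.940, so a root lies in (0, 1).
Newton iteration, ψ⁰ = 0.5:
  ψ = 0.500: g = -0.1395, g' = -1.011 → ψ = 0.362
  ψ = 0.362: g = -0.0012, g' = -1.016 → ψ = 0.361
Converged at ψ = 0.361.
Compositions from xᵢ = zᵢ/(1+ψ(Kᵢ−1)), yᵢ = Kᵢxᵢ:
  1: x = 0.180, y = 0.609
  2: x = 0.143, y = 0.193
  3: x = 0.186, y = 0.059
  4: x = 0.491, y = 0.140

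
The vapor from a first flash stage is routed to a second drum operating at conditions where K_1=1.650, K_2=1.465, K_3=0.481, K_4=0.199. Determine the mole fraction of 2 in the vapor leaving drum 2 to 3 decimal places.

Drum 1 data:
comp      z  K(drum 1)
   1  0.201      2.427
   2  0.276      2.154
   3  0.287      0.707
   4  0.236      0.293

Drum 1:
Material balance + equilibrium reduce to Σ zᵢ(Kᵢ−1)/(1+ψ₁(Kᵢ−1)) = 0.
Check two-phase: ΣzᵢKᵢ = 1.354 > 1 and Σzᵢ/Kᵢ = 1.422 > 1, so g(0) = 0.354 > 0 and g(1) = -0.422 < 0.
Newton iteration, ψ₁⁰ = 0.5:
  ψ₁ = 0.500: g = 0.0128, g' = -0.603 → ψ₁ = 0.521
Converged at ψ₁ = 0.521.
Drum-1 compositions:
  1: x = 0.115, y = 0.280
  2: x = 0.172, y = 0.371
  3: x = 0.339, y = 0.239
  4: x = 0.374, y = 0.109
Drum-2 feed = drum-1 vapor: z₂ = (0.2798, 0.3713, 0.2395, 0.1095).
Drum 2:
Let ψ₂ = V/F and solve Σ zᵢ(Kᵢ−1)/(1+ψ₂(Kᵢ−1)) = 0.
Check two-phase: ΣzᵢKᵢ = 1.143 > 1 and Σzᵢ/Kᵢ = 1.471 > 1, so g(0) = 0.143 > 0 and g(1) = -0.471 < 0.
Newton–Raphson from ψ₂ = 0.5:
  ψ₂ = 0.500: g = -0.0368, g' = -0.433 → ψ₂ = 0.415
  ψ₂ = 0.415: g = -0.0019, g' = -0.392 → ψ₂ = 0.410
Converged at ψ₂ = 0.410.
  1: x = 0.221, y = 0.364
  2: x = 0.312, y = 0.457
  3: x = 0.304, y = 0.146
  4: x = 0.163, y = 0.032

y_2 (drum 2) = 0.457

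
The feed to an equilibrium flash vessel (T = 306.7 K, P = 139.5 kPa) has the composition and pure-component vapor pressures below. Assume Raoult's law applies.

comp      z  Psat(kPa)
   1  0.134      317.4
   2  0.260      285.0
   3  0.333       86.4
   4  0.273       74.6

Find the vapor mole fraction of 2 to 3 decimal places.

Raoult's law: Kᵢ = Pᵢˢᵃᵗ/P = Pᵢˢᵃᵗ/139.5.
  K_1 = 317.4/139.5 = 2.27527, K_2 = 285.0/139.5 = 2.04301, K_3 = 86.4/139.5 = 0.61935, K_4 = 74.6/139.5 = 0.53477
Rachford–Rice: g(β) = Σ zᵢ(Kᵢ−1)/(1+β(Kᵢ−1)) = 0.
Check two-phase: ΣzᵢKᵢ = 1.188 > 1 and Σzᵢ/Kᵢ = 1.234 > 1, so g(0) = 0.188 > 0 and g(1) = -0.234 < 0.
Newton–Raphson from β = 0.5:
  β = 0.500: g = -0.0395, g' = -0.377 → β = 0.395
  β = 0.395: g = 0.0008, g' = -0.394 → β = 0.397
Converged at β = 0.397.
Compositions from xᵢ = zᵢ/(1+β(Kᵢ−1)), yᵢ = Kᵢxᵢ:
  1: x = 0.089, y = 0.202
  2: x = 0.184, y = 0.376
  3: x = 0.392, y = 0.243
  4: x = 0.335, y = 0.179

y_2 = 0.376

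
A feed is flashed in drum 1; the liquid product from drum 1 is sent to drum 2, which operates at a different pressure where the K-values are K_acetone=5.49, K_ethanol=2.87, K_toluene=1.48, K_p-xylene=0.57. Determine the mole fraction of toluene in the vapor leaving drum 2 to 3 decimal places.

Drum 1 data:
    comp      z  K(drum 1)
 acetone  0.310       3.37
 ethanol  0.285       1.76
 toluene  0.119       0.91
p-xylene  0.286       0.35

Drum 1:
Let ψ₁ = V/F and solve Σ zᵢ(Kᵢ−1)/(1+ψ₁(Kᵢ−1)) = 0.
Check two-phase: ΣzᵢKᵢ = 1.755 > 1 and Σzᵢ/Kᵢ = 1.202 > 1, so g(0) = 0.755 > 0 and g(1) = -0.202 < 0.
Newton–Raphson from ψ₁ = 0.5:
  ψ₁ = 0.500: g = 0.2066, g' = -0.717 → ψ₁ = 0.788
  ψ₁ = 0.788: g = -0.0009, g' = -0.785 → ψ₁ = 0.787
Converged at ψ₁ = 0.787.
Drum-1 compositions:
  acetone: x = 0.108, y = 0.365
  ethanol: x = 0.178, y = 0.314
  toluene: x = 0.128, y = 0.117
  p-xylene: x = 0.585, y = 0.205
Drum-2 feed = drum-1 liquid: z₂ = (0.1082, 0.1784, 0.1281, 0.5854).
Drum 2:
Rachford–Rice: g(ψ₂) = Σ zᵢ(Kᵢ−1)/(1+ψ₂(Kᵢ−1)) = 0.
Check two-phase: ΣzᵢKᵢ = 1.629 > 1 and Σzᵢ/Kᵢ = 1.195 > 1, so g(0) = 0.629 > 0 and g(1) = -0.195 < 0.
Newton iteration, ψ₂⁰ = 0.5:
  ψ₂ = 0.500: g = 0.0510, g' = -0.569 → ψ₂ = 0.590
  ψ₂ = 0.590: g = 0.0025, g' = -0.517 → ψ₂ = 0.595
Converged at ψ₂ = 0.595.
  acetone: x = 0.029, y = 0.162
  ethanol: x = 0.084, y = 0.242
  toluene: x = 0.100, y = 0.147
  p-xylene: x = 0.786, y = 0.448

y_toluene (drum 2) = 0.147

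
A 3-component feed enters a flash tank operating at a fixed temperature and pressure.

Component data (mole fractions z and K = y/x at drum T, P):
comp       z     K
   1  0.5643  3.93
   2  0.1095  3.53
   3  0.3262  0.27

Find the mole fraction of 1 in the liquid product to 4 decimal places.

Let ψ = V/F and solve Σ zᵢ(Kᵢ−1)/(1+ψ(Kᵢ−1)) = 0.
Check two-phase: ΣzᵢKᵢ = 2.6923 > 1 and Σzᵢ/Kᵢ = 1.3828 > 1, so g(0) = 1.6923 > 0 and g(1) = -0.3828 < 0.
Iterate (Newton) starting at ψ = 0.51:
  ψ = 0.5100: g = 0.40447, g' = -1.3535 → ψ = 0.8088
  ψ = 0.8088: g = 0.00014, g' = -1.5385 → ψ = 0.8089
Converged at ψ = 0.8089.
Compositions from xᵢ = zᵢ/(1+ψ(Kᵢ−1)), yᵢ = Kᵢxᵢ:
  1: x = 0.1674, y = 0.6580
  2: x = 0.0359, y = 0.1269
  3: x = 0.7966, y = 0.2151

x_1 = 0.1674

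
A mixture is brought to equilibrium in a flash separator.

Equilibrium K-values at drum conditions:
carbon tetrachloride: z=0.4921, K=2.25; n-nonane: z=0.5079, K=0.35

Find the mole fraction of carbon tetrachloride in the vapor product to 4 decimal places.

y_carbon tetrachloride = 0.7697

Let ψ = V/F and solve Σ zᵢ(Kᵢ−1)/(1+ψ(Kᵢ−1)) = 0.
g(0) = ΣzᵢKᵢ − 1 = 0.2850 and g(1) = 1 − Σzᵢ/Kᵢ = -0.6699, so a root lies in (0, 1).
Binary case is linear: z₁(K₁−1)(1+ψ(K₂−1)) + z₂(K₂−1)(1+ψ(K₁−1)) = 0
⇒ ψ = [z₁(K₁−1)+z₂(K₂−1)] / [−(K₁−1)(K₂−1)] = 0.28499/0.81250 = 0.3508
Compositions from xᵢ = zᵢ/(1+ψ(Kᵢ−1)), yᵢ = Kᵢxᵢ:
  carbon tetrachloride: x = 0.3421, y = 0.7697
  n-nonane: x = 0.6579, y = 0.2303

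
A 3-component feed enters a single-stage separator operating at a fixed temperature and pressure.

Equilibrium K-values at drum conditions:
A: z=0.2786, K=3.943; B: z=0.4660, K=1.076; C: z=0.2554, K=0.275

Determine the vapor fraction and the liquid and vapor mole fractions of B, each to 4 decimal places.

Newton–Raphson from ψ = 0.5:
  ψ = 0.5000: g = 0.07541, g' = -0.7279 → ψ = 0.6036
  ψ = 0.6036: g = -0.00007, g' = -0.7400 → ψ = 0.6035
Converged at ψ = 0.6035.
Compositions from xᵢ = zᵢ/(1+ψ(Kᵢ−1)), yᵢ = Kᵢxᵢ:
  A: x = 0.1004, y = 0.3957
  B: x = 0.4456, y = 0.4794
  C: x = 0.4541, y = 0.1249

ψ = 0.6035, x_B = 0.4456, y_B = 0.4794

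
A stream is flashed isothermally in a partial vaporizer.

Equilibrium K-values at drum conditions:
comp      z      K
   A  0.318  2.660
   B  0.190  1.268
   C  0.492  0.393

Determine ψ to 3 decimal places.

ψ = 0.352

Material balance + equilibrium reduce to Σ zᵢ(Kᵢ−1)/(1+ψ(Kᵢ−1)) = 0.
Check two-phase: ΣzᵢKᵢ = 1.280 > 1 and Σzᵢ/Kᵢ = 1.521 > 1, so g(0) = 0.280 > 0 and g(1) = -0.521 < 0.
Newton iteration, ψ⁰ = 0.69:
  ψ = 0.690: g = -0.2248, g' = -0.737 → ψ = 0.385
  ψ = 0.385: g = -0.0214, g' = -0.646 → ψ = 0.352
Converged at ψ = 0.352.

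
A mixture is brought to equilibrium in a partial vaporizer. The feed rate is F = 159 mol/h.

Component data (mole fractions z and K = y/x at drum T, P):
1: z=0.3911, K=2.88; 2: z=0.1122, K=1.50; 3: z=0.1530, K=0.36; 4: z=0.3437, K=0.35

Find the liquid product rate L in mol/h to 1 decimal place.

Let ψ = V/F and solve Σ zᵢ(Kᵢ−1)/(1+ψ(Kᵢ−1)) = 0.
Feasibility: ΣzᵢKᵢ = 1.4700, Σzᵢ/Kᵢ = 1.6176 — both > 1, two phases present.
Iterate (Newton) starting at ψ = 0.5:
  ψ = 0.5000: g = -0.05109, g' = -0.8395 → ψ = 0.4391
  ψ = 0.4391: g = -0.00009, g' = -0.8393 → ψ = 0.4390
Converged at ψ = 0.4390.
Then V = ψ·F = 0.4390·159 = 69.8 mol/h and L = F − V = 89.2 mol/h.

L = 89.2 mol/h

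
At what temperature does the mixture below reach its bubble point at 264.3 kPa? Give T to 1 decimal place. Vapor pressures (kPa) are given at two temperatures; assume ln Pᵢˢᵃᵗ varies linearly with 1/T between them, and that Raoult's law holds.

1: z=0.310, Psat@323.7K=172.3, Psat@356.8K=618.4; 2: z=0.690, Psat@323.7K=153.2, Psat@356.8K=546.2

T = 336.1 K

Bubble-point temperature: ΣzᵢPᵢˢᵃᵗ(T) = P. Interpolate ln Pᵢˢᵃᵗ = aᵢ + bᵢ/T.
  T = 323.7 K: ΣzᵢPᵢˢᵃᵗ = 159.12 kPa
  T = 356.8 K: ΣzᵢPᵢˢᵃᵗ = 568.58 kPa
  T = 340.2 K: ΣzᵢPᵢˢᵃᵗ = 309.65 kPa
  T = 331.9 K: ΣzᵢPᵢˢᵃᵗ = 223.37 kPa
  T = 336.0 K: ΣzᵢPᵢˢᵃᵗ = 263.01 kPa
  T = 338.1 K: ΣzᵢPᵢˢᵃᵗ = 285.52 kPa
Interpolating between 336.0 K and 338.1 K gives T ≈ 336.1 K.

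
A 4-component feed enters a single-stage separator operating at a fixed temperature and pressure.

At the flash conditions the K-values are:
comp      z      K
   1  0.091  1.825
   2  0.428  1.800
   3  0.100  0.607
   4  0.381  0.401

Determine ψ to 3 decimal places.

ψ = 0.331

Iterate (Newton) starting at ψ = 0.59:
  ψ = 0.590: g = -0.1210, g' = -0.508 → ψ = 0.352
  ψ = 0.352: g = -0.0093, g' = -0.444 → ψ = 0.331
Converged at ψ = 0.331.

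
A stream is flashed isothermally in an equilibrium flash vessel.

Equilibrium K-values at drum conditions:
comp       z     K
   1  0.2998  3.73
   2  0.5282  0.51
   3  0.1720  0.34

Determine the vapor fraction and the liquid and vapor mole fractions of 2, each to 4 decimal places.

Let ψ = V/F and solve Σ zᵢ(Kᵢ−1)/(1+ψ(Kᵢ−1)) = 0.
Check two-phase: ΣzᵢKᵢ = 1.4461 > 1 and Σzᵢ/Kᵢ = 1.6219 > 1, so g(0) = 0.4461 > 0 and g(1) = -0.6219 < 0.
Newton iteration, ψ⁰ = 0.5:
  ψ = 0.5000: g = -0.16617, g' = -0.7889 → ψ = 0.2894
  ψ = 0.2894: g = 0.01536, g' = -0.9840 → ψ = 0.3050
  ψ = 0.3050: g = 0.00021, g' = -0.9581 → ψ = 0.3052
Converged at ψ = 0.3052.
Compositions from xᵢ = zᵢ/(1+ψ(Kᵢ−1)), yᵢ = Kᵢxᵢ:
  1: x = 0.1635, y = 0.6100
  2: x = 0.6211, y = 0.3167
  3: x = 0.2154, y = 0.0732

ψ = 0.3052, x_2 = 0.6211, y_2 = 0.3167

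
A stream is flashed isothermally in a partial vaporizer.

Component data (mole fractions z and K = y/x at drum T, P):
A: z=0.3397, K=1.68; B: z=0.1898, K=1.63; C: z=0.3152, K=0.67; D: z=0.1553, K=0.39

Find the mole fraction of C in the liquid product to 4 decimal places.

Newton–Raphson from ψ = 0.5:
  ψ = 0.5000: g = 0.00244, g' = -0.2999 → ψ = 0.5081
Converged at ψ = 0.5081.
Compositions from xᵢ = zᵢ/(1+ψ(Kᵢ−1)), yᵢ = Kᵢxᵢ:
  A: x = 0.2525, y = 0.4241
  B: x = 0.1438, y = 0.2344
  C: x = 0.3787, y = 0.2537
  D: x = 0.2251, y = 0.0878

x_C = 0.3787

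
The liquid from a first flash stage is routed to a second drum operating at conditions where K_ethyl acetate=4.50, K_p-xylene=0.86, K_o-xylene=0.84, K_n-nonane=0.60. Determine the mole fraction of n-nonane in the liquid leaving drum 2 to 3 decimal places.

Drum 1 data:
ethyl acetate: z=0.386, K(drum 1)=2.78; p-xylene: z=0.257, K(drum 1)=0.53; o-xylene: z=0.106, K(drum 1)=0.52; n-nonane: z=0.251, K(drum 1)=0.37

Drum 1:
Rachford–Rice: g(ψ₁) = Σ zᵢ(Kᵢ−1)/(1+ψ₁(Kᵢ−1)) = 0.
Check two-phase: ΣzᵢKᵢ = 1.357 > 1 and Σzᵢ/Kᵢ = 1.506 > 1, so g(0) = 0.357 > 0 and g(1) = -0.506 < 0.
Iterate (Newton) starting at ψ₁ = 0.33:
  ψ₁ = 0.330: g = 0.0298, g' = -0.758 → ψ₁ = 0.369
  ψ₁ = 0.369: g = 0.0005, g' = -0.734 → ψ₁ = 0.370
Converged at ψ₁ = 0.370.
Drum-1 compositions:
  ethyl acetate: x = 0.233, y = 0.647
  p-xylene: x = 0.311, y = 0.165
  o-xylene: x = 0.129, y = 0.067
  n-nonane: x = 0.327, y = 0.121
Drum-2 feed = drum-1 liquid: z₂ = (0.2327, 0.3111, 0.1289, 0.3273).
Drum 2:
Rachford–Rice: g(ψ₂) = Σ zᵢ(Kᵢ−1)/(1+ψ₂(Kᵢ−1)) = 0.
g(0) = ΣzᵢKᵢ − 1 = 0.619 and g(1) = 1 − Σzᵢ/Kᵢ = -0.112, so a root lies in (0, 1).
Iterate (Newton) starting at ψ₂ = 0.38:
  ψ₂ = 0.380: g = 0.1273, g' = -0.609 → ψ₂ = 0.589
  ψ₂ = 0.589: g = 0.0245, g' = -0.405 → ψ₂ = 0.650
  ψ₂ = 0.650: g = 0.0010, g' = -0.373 → ψ₂ = 0.652
Converged at ψ₂ = 0.652.
  ethyl acetate: x = 0.071, y = 0.319
  p-xylene: x = 0.342, y = 0.294
  o-xylene: x = 0.144, y = 0.121
  n-nonane: x = 0.443, y = 0.266

x_n-nonane (drum 2) = 0.443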